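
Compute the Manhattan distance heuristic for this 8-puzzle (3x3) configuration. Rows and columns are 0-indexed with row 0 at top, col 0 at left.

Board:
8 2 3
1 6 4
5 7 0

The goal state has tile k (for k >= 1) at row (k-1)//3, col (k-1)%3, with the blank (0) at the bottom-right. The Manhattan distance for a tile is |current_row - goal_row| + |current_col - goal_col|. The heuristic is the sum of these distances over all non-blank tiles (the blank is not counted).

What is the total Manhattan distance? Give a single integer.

Tile 8: (0,0)->(2,1) = 3
Tile 2: (0,1)->(0,1) = 0
Tile 3: (0,2)->(0,2) = 0
Tile 1: (1,0)->(0,0) = 1
Tile 6: (1,1)->(1,2) = 1
Tile 4: (1,2)->(1,0) = 2
Tile 5: (2,0)->(1,1) = 2
Tile 7: (2,1)->(2,0) = 1
Sum: 3 + 0 + 0 + 1 + 1 + 2 + 2 + 1 = 10

Answer: 10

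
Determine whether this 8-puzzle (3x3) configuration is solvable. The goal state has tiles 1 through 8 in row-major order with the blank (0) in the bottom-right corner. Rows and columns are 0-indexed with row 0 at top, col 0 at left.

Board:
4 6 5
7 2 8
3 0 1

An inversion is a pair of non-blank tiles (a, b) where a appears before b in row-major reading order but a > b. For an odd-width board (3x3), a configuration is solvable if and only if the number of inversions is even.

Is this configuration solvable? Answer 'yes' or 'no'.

Answer: no

Derivation:
Inversions (pairs i<j in row-major order where tile[i] > tile[j] > 0): 17
17 is odd, so the puzzle is not solvable.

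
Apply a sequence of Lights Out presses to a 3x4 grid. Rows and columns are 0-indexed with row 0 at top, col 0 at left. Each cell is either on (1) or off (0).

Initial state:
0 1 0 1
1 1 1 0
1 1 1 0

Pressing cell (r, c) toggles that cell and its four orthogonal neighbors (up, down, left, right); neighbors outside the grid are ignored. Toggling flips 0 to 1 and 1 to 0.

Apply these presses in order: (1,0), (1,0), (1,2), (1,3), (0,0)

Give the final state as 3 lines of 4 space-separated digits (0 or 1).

After press 1 at (1,0):
1 1 0 1
0 0 1 0
0 1 1 0

After press 2 at (1,0):
0 1 0 1
1 1 1 0
1 1 1 0

After press 3 at (1,2):
0 1 1 1
1 0 0 1
1 1 0 0

After press 4 at (1,3):
0 1 1 0
1 0 1 0
1 1 0 1

After press 5 at (0,0):
1 0 1 0
0 0 1 0
1 1 0 1

Answer: 1 0 1 0
0 0 1 0
1 1 0 1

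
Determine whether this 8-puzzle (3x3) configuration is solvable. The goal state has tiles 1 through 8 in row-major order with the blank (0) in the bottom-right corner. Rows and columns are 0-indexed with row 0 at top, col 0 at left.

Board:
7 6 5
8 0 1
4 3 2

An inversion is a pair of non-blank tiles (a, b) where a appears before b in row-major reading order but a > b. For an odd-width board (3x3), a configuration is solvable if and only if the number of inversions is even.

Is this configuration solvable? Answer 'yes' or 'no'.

Answer: yes

Derivation:
Inversions (pairs i<j in row-major order where tile[i] > tile[j] > 0): 22
22 is even, so the puzzle is solvable.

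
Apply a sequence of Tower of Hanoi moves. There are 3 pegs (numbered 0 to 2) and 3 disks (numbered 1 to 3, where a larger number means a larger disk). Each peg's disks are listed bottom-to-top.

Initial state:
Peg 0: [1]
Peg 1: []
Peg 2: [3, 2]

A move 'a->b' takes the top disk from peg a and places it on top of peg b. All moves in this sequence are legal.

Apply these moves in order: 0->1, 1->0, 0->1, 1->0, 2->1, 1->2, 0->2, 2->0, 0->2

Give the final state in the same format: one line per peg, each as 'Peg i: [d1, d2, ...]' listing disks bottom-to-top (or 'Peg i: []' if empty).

Answer: Peg 0: []
Peg 1: []
Peg 2: [3, 2, 1]

Derivation:
After move 1 (0->1):
Peg 0: []
Peg 1: [1]
Peg 2: [3, 2]

After move 2 (1->0):
Peg 0: [1]
Peg 1: []
Peg 2: [3, 2]

After move 3 (0->1):
Peg 0: []
Peg 1: [1]
Peg 2: [3, 2]

After move 4 (1->0):
Peg 0: [1]
Peg 1: []
Peg 2: [3, 2]

After move 5 (2->1):
Peg 0: [1]
Peg 1: [2]
Peg 2: [3]

After move 6 (1->2):
Peg 0: [1]
Peg 1: []
Peg 2: [3, 2]

After move 7 (0->2):
Peg 0: []
Peg 1: []
Peg 2: [3, 2, 1]

After move 8 (2->0):
Peg 0: [1]
Peg 1: []
Peg 2: [3, 2]

After move 9 (0->2):
Peg 0: []
Peg 1: []
Peg 2: [3, 2, 1]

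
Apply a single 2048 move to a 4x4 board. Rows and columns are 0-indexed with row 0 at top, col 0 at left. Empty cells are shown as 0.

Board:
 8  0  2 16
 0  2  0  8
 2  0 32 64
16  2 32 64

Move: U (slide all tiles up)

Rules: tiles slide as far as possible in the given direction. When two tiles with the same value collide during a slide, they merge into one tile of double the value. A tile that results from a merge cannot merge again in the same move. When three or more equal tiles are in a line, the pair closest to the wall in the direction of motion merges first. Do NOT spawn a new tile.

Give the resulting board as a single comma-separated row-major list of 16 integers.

Slide up:
col 0: [8, 0, 2, 16] -> [8, 2, 16, 0]
col 1: [0, 2, 0, 2] -> [4, 0, 0, 0]
col 2: [2, 0, 32, 32] -> [2, 64, 0, 0]
col 3: [16, 8, 64, 64] -> [16, 8, 128, 0]

Answer: 8, 4, 2, 16, 2, 0, 64, 8, 16, 0, 0, 128, 0, 0, 0, 0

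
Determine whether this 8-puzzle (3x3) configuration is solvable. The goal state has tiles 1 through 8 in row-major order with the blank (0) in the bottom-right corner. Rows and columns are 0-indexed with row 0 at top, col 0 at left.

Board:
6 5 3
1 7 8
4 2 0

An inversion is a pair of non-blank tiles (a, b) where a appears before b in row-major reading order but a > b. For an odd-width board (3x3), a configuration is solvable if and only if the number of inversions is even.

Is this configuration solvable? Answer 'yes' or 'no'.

Answer: yes

Derivation:
Inversions (pairs i<j in row-major order where tile[i] > tile[j] > 0): 16
16 is even, so the puzzle is solvable.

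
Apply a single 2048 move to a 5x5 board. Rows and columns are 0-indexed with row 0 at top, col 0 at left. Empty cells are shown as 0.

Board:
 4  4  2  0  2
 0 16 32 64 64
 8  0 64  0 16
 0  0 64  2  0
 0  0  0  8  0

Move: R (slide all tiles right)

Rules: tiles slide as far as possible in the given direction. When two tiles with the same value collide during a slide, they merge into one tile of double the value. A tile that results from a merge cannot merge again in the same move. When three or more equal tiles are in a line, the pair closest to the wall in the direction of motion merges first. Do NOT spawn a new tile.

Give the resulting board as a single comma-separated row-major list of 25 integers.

Slide right:
row 0: [4, 4, 2, 0, 2] -> [0, 0, 0, 8, 4]
row 1: [0, 16, 32, 64, 64] -> [0, 0, 16, 32, 128]
row 2: [8, 0, 64, 0, 16] -> [0, 0, 8, 64, 16]
row 3: [0, 0, 64, 2, 0] -> [0, 0, 0, 64, 2]
row 4: [0, 0, 0, 8, 0] -> [0, 0, 0, 0, 8]

Answer: 0, 0, 0, 8, 4, 0, 0, 16, 32, 128, 0, 0, 8, 64, 16, 0, 0, 0, 64, 2, 0, 0, 0, 0, 8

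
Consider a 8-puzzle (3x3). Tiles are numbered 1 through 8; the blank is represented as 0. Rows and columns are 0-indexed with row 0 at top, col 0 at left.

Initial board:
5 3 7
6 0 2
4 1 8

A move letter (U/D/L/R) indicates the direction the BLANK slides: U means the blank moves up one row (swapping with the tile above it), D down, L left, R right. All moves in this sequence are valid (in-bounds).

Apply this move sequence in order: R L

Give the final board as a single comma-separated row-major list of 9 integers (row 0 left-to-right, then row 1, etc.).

After move 1 (R):
5 3 7
6 2 0
4 1 8

After move 2 (L):
5 3 7
6 0 2
4 1 8

Answer: 5, 3, 7, 6, 0, 2, 4, 1, 8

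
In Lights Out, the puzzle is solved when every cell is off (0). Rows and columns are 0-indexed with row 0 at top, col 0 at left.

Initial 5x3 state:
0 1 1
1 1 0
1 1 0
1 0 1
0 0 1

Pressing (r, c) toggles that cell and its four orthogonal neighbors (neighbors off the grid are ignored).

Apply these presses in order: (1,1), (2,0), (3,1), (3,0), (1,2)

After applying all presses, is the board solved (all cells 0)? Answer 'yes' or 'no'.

Answer: no

Derivation:
After press 1 at (1,1):
0 0 1
0 0 1
1 0 0
1 0 1
0 0 1

After press 2 at (2,0):
0 0 1
1 0 1
0 1 0
0 0 1
0 0 1

After press 3 at (3,1):
0 0 1
1 0 1
0 0 0
1 1 0
0 1 1

After press 4 at (3,0):
0 0 1
1 0 1
1 0 0
0 0 0
1 1 1

After press 5 at (1,2):
0 0 0
1 1 0
1 0 1
0 0 0
1 1 1

Lights still on: 7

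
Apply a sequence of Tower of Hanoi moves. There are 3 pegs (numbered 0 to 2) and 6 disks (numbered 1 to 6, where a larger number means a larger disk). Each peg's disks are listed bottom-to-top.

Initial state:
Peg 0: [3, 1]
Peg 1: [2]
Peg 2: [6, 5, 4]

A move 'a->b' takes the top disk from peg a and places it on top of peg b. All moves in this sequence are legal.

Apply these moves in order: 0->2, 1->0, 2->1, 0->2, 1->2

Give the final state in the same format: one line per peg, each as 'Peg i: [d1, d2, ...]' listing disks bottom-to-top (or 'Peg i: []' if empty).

Answer: Peg 0: [3]
Peg 1: []
Peg 2: [6, 5, 4, 2, 1]

Derivation:
After move 1 (0->2):
Peg 0: [3]
Peg 1: [2]
Peg 2: [6, 5, 4, 1]

After move 2 (1->0):
Peg 0: [3, 2]
Peg 1: []
Peg 2: [6, 5, 4, 1]

After move 3 (2->1):
Peg 0: [3, 2]
Peg 1: [1]
Peg 2: [6, 5, 4]

After move 4 (0->2):
Peg 0: [3]
Peg 1: [1]
Peg 2: [6, 5, 4, 2]

After move 5 (1->2):
Peg 0: [3]
Peg 1: []
Peg 2: [6, 5, 4, 2, 1]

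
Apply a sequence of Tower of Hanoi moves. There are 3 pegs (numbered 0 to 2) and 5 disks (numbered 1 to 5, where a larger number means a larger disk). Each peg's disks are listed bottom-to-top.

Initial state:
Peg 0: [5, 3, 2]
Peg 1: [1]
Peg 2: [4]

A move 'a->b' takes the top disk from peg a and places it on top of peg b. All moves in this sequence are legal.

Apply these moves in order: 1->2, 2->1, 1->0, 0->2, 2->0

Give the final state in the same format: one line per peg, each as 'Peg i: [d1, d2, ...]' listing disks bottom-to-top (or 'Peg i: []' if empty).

Answer: Peg 0: [5, 3, 2, 1]
Peg 1: []
Peg 2: [4]

Derivation:
After move 1 (1->2):
Peg 0: [5, 3, 2]
Peg 1: []
Peg 2: [4, 1]

After move 2 (2->1):
Peg 0: [5, 3, 2]
Peg 1: [1]
Peg 2: [4]

After move 3 (1->0):
Peg 0: [5, 3, 2, 1]
Peg 1: []
Peg 2: [4]

After move 4 (0->2):
Peg 0: [5, 3, 2]
Peg 1: []
Peg 2: [4, 1]

After move 5 (2->0):
Peg 0: [5, 3, 2, 1]
Peg 1: []
Peg 2: [4]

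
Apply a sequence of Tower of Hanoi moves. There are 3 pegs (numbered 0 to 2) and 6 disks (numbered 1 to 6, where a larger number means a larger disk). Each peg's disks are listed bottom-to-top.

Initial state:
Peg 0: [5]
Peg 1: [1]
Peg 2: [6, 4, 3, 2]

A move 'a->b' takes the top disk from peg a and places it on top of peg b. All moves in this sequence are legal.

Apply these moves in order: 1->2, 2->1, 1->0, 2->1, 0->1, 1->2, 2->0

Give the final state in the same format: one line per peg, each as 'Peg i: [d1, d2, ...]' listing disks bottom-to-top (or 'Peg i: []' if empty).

Answer: Peg 0: [5, 1]
Peg 1: [2]
Peg 2: [6, 4, 3]

Derivation:
After move 1 (1->2):
Peg 0: [5]
Peg 1: []
Peg 2: [6, 4, 3, 2, 1]

After move 2 (2->1):
Peg 0: [5]
Peg 1: [1]
Peg 2: [6, 4, 3, 2]

After move 3 (1->0):
Peg 0: [5, 1]
Peg 1: []
Peg 2: [6, 4, 3, 2]

After move 4 (2->1):
Peg 0: [5, 1]
Peg 1: [2]
Peg 2: [6, 4, 3]

After move 5 (0->1):
Peg 0: [5]
Peg 1: [2, 1]
Peg 2: [6, 4, 3]

After move 6 (1->2):
Peg 0: [5]
Peg 1: [2]
Peg 2: [6, 4, 3, 1]

After move 7 (2->0):
Peg 0: [5, 1]
Peg 1: [2]
Peg 2: [6, 4, 3]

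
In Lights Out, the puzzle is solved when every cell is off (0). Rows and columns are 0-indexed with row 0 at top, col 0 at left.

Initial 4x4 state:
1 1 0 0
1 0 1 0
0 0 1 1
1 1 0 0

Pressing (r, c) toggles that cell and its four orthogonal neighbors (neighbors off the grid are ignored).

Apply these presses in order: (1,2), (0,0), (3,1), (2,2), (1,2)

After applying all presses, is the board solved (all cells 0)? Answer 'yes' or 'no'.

Answer: yes

Derivation:
After press 1 at (1,2):
1 1 1 0
1 1 0 1
0 0 0 1
1 1 0 0

After press 2 at (0,0):
0 0 1 0
0 1 0 1
0 0 0 1
1 1 0 0

After press 3 at (3,1):
0 0 1 0
0 1 0 1
0 1 0 1
0 0 1 0

After press 4 at (2,2):
0 0 1 0
0 1 1 1
0 0 1 0
0 0 0 0

After press 5 at (1,2):
0 0 0 0
0 0 0 0
0 0 0 0
0 0 0 0

Lights still on: 0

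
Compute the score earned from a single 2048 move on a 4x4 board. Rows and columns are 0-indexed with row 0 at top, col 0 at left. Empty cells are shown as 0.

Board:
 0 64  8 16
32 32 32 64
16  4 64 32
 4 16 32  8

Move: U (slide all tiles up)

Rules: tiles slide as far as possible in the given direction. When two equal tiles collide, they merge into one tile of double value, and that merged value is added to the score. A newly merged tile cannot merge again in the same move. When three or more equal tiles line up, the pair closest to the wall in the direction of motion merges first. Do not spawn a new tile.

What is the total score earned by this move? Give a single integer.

Answer: 0

Derivation:
Slide up:
col 0: [0, 32, 16, 4] -> [32, 16, 4, 0]  score +0 (running 0)
col 1: [64, 32, 4, 16] -> [64, 32, 4, 16]  score +0 (running 0)
col 2: [8, 32, 64, 32] -> [8, 32, 64, 32]  score +0 (running 0)
col 3: [16, 64, 32, 8] -> [16, 64, 32, 8]  score +0 (running 0)
Board after move:
32 64  8 16
16 32 32 64
 4  4 64 32
 0 16 32  8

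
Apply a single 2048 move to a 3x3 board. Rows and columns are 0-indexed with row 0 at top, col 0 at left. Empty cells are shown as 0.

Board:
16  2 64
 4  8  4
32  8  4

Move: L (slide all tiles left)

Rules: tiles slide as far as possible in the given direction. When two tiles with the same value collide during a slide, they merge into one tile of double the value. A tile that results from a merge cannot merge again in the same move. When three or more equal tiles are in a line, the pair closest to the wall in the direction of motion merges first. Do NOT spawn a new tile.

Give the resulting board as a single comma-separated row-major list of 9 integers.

Answer: 16, 2, 64, 4, 8, 4, 32, 8, 4

Derivation:
Slide left:
row 0: [16, 2, 64] -> [16, 2, 64]
row 1: [4, 8, 4] -> [4, 8, 4]
row 2: [32, 8, 4] -> [32, 8, 4]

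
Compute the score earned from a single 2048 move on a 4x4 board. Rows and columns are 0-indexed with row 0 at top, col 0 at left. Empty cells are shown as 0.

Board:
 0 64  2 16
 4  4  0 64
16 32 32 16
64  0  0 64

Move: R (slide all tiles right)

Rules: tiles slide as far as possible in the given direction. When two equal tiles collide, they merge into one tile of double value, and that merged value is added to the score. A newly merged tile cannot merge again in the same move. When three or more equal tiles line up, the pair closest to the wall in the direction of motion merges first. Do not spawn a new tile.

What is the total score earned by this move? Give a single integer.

Slide right:
row 0: [0, 64, 2, 16] -> [0, 64, 2, 16]  score +0 (running 0)
row 1: [4, 4, 0, 64] -> [0, 0, 8, 64]  score +8 (running 8)
row 2: [16, 32, 32, 16] -> [0, 16, 64, 16]  score +64 (running 72)
row 3: [64, 0, 0, 64] -> [0, 0, 0, 128]  score +128 (running 200)
Board after move:
  0  64   2  16
  0   0   8  64
  0  16  64  16
  0   0   0 128

Answer: 200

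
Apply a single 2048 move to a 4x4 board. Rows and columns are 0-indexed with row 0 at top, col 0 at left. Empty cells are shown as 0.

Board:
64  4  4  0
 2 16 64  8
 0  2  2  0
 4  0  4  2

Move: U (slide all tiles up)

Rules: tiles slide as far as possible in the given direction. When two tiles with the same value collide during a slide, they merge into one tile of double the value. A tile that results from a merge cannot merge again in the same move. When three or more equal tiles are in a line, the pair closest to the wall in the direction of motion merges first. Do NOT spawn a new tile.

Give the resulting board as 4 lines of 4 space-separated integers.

Slide up:
col 0: [64, 2, 0, 4] -> [64, 2, 4, 0]
col 1: [4, 16, 2, 0] -> [4, 16, 2, 0]
col 2: [4, 64, 2, 4] -> [4, 64, 2, 4]
col 3: [0, 8, 0, 2] -> [8, 2, 0, 0]

Answer: 64  4  4  8
 2 16 64  2
 4  2  2  0
 0  0  4  0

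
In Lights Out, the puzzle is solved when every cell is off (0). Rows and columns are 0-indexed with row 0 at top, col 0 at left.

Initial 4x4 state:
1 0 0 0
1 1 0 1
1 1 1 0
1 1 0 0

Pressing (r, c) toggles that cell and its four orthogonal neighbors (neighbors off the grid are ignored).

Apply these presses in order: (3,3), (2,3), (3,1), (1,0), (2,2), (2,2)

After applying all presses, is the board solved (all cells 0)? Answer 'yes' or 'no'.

After press 1 at (3,3):
1 0 0 0
1 1 0 1
1 1 1 1
1 1 1 1

After press 2 at (2,3):
1 0 0 0
1 1 0 0
1 1 0 0
1 1 1 0

After press 3 at (3,1):
1 0 0 0
1 1 0 0
1 0 0 0
0 0 0 0

After press 4 at (1,0):
0 0 0 0
0 0 0 0
0 0 0 0
0 0 0 0

After press 5 at (2,2):
0 0 0 0
0 0 1 0
0 1 1 1
0 0 1 0

After press 6 at (2,2):
0 0 0 0
0 0 0 0
0 0 0 0
0 0 0 0

Lights still on: 0

Answer: yes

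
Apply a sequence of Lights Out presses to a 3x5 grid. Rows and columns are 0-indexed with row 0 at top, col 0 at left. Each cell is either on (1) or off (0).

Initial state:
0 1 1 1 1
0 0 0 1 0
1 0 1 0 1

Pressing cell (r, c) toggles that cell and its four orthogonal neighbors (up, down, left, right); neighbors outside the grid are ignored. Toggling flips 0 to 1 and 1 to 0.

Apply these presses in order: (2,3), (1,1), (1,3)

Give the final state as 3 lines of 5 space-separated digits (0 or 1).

After press 1 at (2,3):
0 1 1 1 1
0 0 0 0 0
1 0 0 1 0

After press 2 at (1,1):
0 0 1 1 1
1 1 1 0 0
1 1 0 1 0

After press 3 at (1,3):
0 0 1 0 1
1 1 0 1 1
1 1 0 0 0

Answer: 0 0 1 0 1
1 1 0 1 1
1 1 0 0 0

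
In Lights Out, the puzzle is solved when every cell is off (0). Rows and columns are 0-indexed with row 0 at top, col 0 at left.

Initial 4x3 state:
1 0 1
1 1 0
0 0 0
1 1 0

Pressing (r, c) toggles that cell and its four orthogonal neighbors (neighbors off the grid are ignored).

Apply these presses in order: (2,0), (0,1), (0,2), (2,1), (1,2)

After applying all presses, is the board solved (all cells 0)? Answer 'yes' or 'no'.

Answer: yes

Derivation:
After press 1 at (2,0):
1 0 1
0 1 0
1 1 0
0 1 0

After press 2 at (0,1):
0 1 0
0 0 0
1 1 0
0 1 0

After press 3 at (0,2):
0 0 1
0 0 1
1 1 0
0 1 0

After press 4 at (2,1):
0 0 1
0 1 1
0 0 1
0 0 0

After press 5 at (1,2):
0 0 0
0 0 0
0 0 0
0 0 0

Lights still on: 0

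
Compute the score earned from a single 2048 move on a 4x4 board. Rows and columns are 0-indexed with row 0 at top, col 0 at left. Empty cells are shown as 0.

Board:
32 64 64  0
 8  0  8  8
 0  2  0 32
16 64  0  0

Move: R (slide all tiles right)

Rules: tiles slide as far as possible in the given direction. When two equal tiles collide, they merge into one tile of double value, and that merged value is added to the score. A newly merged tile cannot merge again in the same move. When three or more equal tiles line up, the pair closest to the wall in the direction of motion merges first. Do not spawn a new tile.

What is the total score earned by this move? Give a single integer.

Slide right:
row 0: [32, 64, 64, 0] -> [0, 0, 32, 128]  score +128 (running 128)
row 1: [8, 0, 8, 8] -> [0, 0, 8, 16]  score +16 (running 144)
row 2: [0, 2, 0, 32] -> [0, 0, 2, 32]  score +0 (running 144)
row 3: [16, 64, 0, 0] -> [0, 0, 16, 64]  score +0 (running 144)
Board after move:
  0   0  32 128
  0   0   8  16
  0   0   2  32
  0   0  16  64

Answer: 144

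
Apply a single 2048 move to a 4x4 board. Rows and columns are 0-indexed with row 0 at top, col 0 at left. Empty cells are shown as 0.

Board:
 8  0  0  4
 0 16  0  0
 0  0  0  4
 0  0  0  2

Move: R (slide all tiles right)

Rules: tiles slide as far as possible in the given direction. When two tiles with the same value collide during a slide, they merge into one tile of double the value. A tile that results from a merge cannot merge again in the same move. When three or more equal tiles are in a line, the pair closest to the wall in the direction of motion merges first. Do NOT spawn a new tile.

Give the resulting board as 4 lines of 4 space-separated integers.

Slide right:
row 0: [8, 0, 0, 4] -> [0, 0, 8, 4]
row 1: [0, 16, 0, 0] -> [0, 0, 0, 16]
row 2: [0, 0, 0, 4] -> [0, 0, 0, 4]
row 3: [0, 0, 0, 2] -> [0, 0, 0, 2]

Answer:  0  0  8  4
 0  0  0 16
 0  0  0  4
 0  0  0  2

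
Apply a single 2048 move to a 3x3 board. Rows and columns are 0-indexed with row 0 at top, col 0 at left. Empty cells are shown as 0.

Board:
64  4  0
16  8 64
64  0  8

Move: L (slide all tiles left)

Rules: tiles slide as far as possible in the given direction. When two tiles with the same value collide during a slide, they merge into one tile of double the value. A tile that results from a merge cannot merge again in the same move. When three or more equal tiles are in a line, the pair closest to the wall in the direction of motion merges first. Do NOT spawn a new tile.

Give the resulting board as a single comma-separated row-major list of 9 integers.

Slide left:
row 0: [64, 4, 0] -> [64, 4, 0]
row 1: [16, 8, 64] -> [16, 8, 64]
row 2: [64, 0, 8] -> [64, 8, 0]

Answer: 64, 4, 0, 16, 8, 64, 64, 8, 0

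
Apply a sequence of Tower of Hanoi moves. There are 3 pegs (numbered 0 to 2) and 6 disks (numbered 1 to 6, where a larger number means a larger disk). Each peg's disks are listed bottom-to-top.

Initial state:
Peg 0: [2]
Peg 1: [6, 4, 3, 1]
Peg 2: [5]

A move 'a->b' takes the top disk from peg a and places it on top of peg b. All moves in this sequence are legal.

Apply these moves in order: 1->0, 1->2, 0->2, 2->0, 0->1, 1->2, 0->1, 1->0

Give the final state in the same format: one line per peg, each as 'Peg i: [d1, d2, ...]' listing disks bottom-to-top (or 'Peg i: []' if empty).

Answer: Peg 0: [2]
Peg 1: [6, 4]
Peg 2: [5, 3, 1]

Derivation:
After move 1 (1->0):
Peg 0: [2, 1]
Peg 1: [6, 4, 3]
Peg 2: [5]

After move 2 (1->2):
Peg 0: [2, 1]
Peg 1: [6, 4]
Peg 2: [5, 3]

After move 3 (0->2):
Peg 0: [2]
Peg 1: [6, 4]
Peg 2: [5, 3, 1]

After move 4 (2->0):
Peg 0: [2, 1]
Peg 1: [6, 4]
Peg 2: [5, 3]

After move 5 (0->1):
Peg 0: [2]
Peg 1: [6, 4, 1]
Peg 2: [5, 3]

After move 6 (1->2):
Peg 0: [2]
Peg 1: [6, 4]
Peg 2: [5, 3, 1]

After move 7 (0->1):
Peg 0: []
Peg 1: [6, 4, 2]
Peg 2: [5, 3, 1]

After move 8 (1->0):
Peg 0: [2]
Peg 1: [6, 4]
Peg 2: [5, 3, 1]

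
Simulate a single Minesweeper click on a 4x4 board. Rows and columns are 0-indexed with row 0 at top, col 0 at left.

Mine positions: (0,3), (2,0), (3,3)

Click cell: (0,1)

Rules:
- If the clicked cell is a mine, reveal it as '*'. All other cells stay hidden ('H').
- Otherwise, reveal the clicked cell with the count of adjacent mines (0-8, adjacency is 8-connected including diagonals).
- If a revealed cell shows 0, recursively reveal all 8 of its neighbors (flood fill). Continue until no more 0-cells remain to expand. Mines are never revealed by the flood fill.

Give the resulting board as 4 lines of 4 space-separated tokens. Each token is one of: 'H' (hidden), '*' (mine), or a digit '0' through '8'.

0 0 1 H
1 1 1 H
H H H H
H H H H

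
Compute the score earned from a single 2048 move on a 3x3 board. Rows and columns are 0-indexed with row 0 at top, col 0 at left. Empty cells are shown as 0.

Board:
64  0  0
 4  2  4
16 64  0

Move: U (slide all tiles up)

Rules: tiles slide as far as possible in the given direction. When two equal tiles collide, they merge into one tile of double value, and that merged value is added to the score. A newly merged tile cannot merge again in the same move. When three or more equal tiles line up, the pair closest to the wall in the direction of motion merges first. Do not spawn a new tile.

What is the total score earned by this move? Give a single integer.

Answer: 0

Derivation:
Slide up:
col 0: [64, 4, 16] -> [64, 4, 16]  score +0 (running 0)
col 1: [0, 2, 64] -> [2, 64, 0]  score +0 (running 0)
col 2: [0, 4, 0] -> [4, 0, 0]  score +0 (running 0)
Board after move:
64  2  4
 4 64  0
16  0  0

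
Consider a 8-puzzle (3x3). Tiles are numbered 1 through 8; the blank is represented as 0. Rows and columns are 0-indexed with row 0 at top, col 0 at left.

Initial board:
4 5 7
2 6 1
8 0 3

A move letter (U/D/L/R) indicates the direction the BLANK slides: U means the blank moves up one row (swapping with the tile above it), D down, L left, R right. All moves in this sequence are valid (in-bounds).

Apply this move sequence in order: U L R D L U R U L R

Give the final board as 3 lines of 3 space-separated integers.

After move 1 (U):
4 5 7
2 0 1
8 6 3

After move 2 (L):
4 5 7
0 2 1
8 6 3

After move 3 (R):
4 5 7
2 0 1
8 6 3

After move 4 (D):
4 5 7
2 6 1
8 0 3

After move 5 (L):
4 5 7
2 6 1
0 8 3

After move 6 (U):
4 5 7
0 6 1
2 8 3

After move 7 (R):
4 5 7
6 0 1
2 8 3

After move 8 (U):
4 0 7
6 5 1
2 8 3

After move 9 (L):
0 4 7
6 5 1
2 8 3

After move 10 (R):
4 0 7
6 5 1
2 8 3

Answer: 4 0 7
6 5 1
2 8 3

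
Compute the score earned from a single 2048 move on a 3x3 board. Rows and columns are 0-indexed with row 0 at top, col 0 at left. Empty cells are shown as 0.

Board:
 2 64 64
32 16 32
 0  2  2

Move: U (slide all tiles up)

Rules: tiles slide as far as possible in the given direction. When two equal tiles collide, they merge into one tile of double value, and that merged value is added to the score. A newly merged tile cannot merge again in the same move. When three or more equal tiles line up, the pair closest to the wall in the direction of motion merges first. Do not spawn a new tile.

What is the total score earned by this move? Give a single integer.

Slide up:
col 0: [2, 32, 0] -> [2, 32, 0]  score +0 (running 0)
col 1: [64, 16, 2] -> [64, 16, 2]  score +0 (running 0)
col 2: [64, 32, 2] -> [64, 32, 2]  score +0 (running 0)
Board after move:
 2 64 64
32 16 32
 0  2  2

Answer: 0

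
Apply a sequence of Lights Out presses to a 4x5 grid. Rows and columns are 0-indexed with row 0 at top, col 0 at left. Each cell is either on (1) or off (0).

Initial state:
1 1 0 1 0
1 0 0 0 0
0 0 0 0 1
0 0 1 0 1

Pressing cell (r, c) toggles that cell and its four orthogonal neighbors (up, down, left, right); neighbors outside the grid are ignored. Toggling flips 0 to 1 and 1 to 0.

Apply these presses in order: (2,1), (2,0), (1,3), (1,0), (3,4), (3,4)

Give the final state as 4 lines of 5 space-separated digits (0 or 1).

Answer: 0 1 0 0 0
1 0 1 1 1
1 0 1 1 1
1 1 1 0 1

Derivation:
After press 1 at (2,1):
1 1 0 1 0
1 1 0 0 0
1 1 1 0 1
0 1 1 0 1

After press 2 at (2,0):
1 1 0 1 0
0 1 0 0 0
0 0 1 0 1
1 1 1 0 1

After press 3 at (1,3):
1 1 0 0 0
0 1 1 1 1
0 0 1 1 1
1 1 1 0 1

After press 4 at (1,0):
0 1 0 0 0
1 0 1 1 1
1 0 1 1 1
1 1 1 0 1

After press 5 at (3,4):
0 1 0 0 0
1 0 1 1 1
1 0 1 1 0
1 1 1 1 0

After press 6 at (3,4):
0 1 0 0 0
1 0 1 1 1
1 0 1 1 1
1 1 1 0 1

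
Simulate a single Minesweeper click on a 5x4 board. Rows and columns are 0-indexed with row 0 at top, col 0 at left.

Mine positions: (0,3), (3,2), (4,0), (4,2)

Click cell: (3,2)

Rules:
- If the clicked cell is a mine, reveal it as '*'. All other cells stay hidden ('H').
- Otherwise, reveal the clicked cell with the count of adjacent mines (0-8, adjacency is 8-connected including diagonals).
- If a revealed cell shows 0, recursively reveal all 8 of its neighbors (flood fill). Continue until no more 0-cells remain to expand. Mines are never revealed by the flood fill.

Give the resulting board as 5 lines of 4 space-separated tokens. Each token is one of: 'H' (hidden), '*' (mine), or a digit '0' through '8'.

H H H H
H H H H
H H H H
H H * H
H H H H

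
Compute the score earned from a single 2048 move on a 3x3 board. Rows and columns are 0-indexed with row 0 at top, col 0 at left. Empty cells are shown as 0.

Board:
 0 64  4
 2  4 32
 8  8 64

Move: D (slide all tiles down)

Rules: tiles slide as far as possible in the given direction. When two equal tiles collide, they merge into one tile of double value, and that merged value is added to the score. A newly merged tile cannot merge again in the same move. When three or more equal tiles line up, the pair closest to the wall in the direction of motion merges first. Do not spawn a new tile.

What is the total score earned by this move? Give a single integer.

Slide down:
col 0: [0, 2, 8] -> [0, 2, 8]  score +0 (running 0)
col 1: [64, 4, 8] -> [64, 4, 8]  score +0 (running 0)
col 2: [4, 32, 64] -> [4, 32, 64]  score +0 (running 0)
Board after move:
 0 64  4
 2  4 32
 8  8 64

Answer: 0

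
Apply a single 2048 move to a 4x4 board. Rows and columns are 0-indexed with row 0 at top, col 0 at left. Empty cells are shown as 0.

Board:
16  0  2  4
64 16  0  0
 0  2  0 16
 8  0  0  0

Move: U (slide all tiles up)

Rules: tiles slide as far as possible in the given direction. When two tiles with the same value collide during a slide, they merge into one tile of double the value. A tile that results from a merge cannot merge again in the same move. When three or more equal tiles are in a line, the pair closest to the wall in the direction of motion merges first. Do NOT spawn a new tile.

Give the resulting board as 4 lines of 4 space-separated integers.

Answer: 16 16  2  4
64  2  0 16
 8  0  0  0
 0  0  0  0

Derivation:
Slide up:
col 0: [16, 64, 0, 8] -> [16, 64, 8, 0]
col 1: [0, 16, 2, 0] -> [16, 2, 0, 0]
col 2: [2, 0, 0, 0] -> [2, 0, 0, 0]
col 3: [4, 0, 16, 0] -> [4, 16, 0, 0]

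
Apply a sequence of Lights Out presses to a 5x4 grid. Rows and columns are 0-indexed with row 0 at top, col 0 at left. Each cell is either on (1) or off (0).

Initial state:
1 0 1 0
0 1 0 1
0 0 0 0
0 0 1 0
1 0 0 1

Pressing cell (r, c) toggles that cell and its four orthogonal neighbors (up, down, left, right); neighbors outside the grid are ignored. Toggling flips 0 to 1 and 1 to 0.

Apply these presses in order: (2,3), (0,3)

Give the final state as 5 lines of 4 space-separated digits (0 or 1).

Answer: 1 0 0 1
0 1 0 1
0 0 1 1
0 0 1 1
1 0 0 1

Derivation:
After press 1 at (2,3):
1 0 1 0
0 1 0 0
0 0 1 1
0 0 1 1
1 0 0 1

After press 2 at (0,3):
1 0 0 1
0 1 0 1
0 0 1 1
0 0 1 1
1 0 0 1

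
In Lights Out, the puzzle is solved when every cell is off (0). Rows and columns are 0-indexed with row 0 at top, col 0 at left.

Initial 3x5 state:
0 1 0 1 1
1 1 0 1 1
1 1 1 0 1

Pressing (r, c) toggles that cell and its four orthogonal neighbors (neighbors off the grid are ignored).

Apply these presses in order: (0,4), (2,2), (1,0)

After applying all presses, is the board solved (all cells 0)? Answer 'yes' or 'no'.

After press 1 at (0,4):
0 1 0 0 0
1 1 0 1 0
1 1 1 0 1

After press 2 at (2,2):
0 1 0 0 0
1 1 1 1 0
1 0 0 1 1

After press 3 at (1,0):
1 1 0 0 0
0 0 1 1 0
0 0 0 1 1

Lights still on: 6

Answer: no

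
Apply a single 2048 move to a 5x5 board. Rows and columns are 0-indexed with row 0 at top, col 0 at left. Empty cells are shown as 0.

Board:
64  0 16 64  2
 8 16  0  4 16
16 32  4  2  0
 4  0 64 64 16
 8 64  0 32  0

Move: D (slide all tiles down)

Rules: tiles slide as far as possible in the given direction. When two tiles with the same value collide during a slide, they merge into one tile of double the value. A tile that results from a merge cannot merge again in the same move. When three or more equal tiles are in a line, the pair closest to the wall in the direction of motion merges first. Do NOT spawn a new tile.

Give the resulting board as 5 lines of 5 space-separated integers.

Answer: 64  0  0 64  0
 8  0  0  4  0
16 16 16  2  0
 4 32  4 64  2
 8 64 64 32 32

Derivation:
Slide down:
col 0: [64, 8, 16, 4, 8] -> [64, 8, 16, 4, 8]
col 1: [0, 16, 32, 0, 64] -> [0, 0, 16, 32, 64]
col 2: [16, 0, 4, 64, 0] -> [0, 0, 16, 4, 64]
col 3: [64, 4, 2, 64, 32] -> [64, 4, 2, 64, 32]
col 4: [2, 16, 0, 16, 0] -> [0, 0, 0, 2, 32]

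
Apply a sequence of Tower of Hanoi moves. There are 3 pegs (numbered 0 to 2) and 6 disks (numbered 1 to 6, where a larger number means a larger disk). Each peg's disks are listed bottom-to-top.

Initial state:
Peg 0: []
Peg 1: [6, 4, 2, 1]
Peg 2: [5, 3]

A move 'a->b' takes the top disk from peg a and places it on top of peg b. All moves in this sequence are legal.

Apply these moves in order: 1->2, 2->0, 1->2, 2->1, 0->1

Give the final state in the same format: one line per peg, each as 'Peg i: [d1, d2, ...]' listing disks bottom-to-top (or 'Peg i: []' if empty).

After move 1 (1->2):
Peg 0: []
Peg 1: [6, 4, 2]
Peg 2: [5, 3, 1]

After move 2 (2->0):
Peg 0: [1]
Peg 1: [6, 4, 2]
Peg 2: [5, 3]

After move 3 (1->2):
Peg 0: [1]
Peg 1: [6, 4]
Peg 2: [5, 3, 2]

After move 4 (2->1):
Peg 0: [1]
Peg 1: [6, 4, 2]
Peg 2: [5, 3]

After move 5 (0->1):
Peg 0: []
Peg 1: [6, 4, 2, 1]
Peg 2: [5, 3]

Answer: Peg 0: []
Peg 1: [6, 4, 2, 1]
Peg 2: [5, 3]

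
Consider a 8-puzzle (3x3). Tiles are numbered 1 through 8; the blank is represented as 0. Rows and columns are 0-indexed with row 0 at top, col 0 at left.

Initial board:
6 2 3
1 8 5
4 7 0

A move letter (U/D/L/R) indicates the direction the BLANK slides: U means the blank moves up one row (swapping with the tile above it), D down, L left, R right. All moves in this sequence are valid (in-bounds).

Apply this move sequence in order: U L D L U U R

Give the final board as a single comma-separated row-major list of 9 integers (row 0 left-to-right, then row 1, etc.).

After move 1 (U):
6 2 3
1 8 0
4 7 5

After move 2 (L):
6 2 3
1 0 8
4 7 5

After move 3 (D):
6 2 3
1 7 8
4 0 5

After move 4 (L):
6 2 3
1 7 8
0 4 5

After move 5 (U):
6 2 3
0 7 8
1 4 5

After move 6 (U):
0 2 3
6 7 8
1 4 5

After move 7 (R):
2 0 3
6 7 8
1 4 5

Answer: 2, 0, 3, 6, 7, 8, 1, 4, 5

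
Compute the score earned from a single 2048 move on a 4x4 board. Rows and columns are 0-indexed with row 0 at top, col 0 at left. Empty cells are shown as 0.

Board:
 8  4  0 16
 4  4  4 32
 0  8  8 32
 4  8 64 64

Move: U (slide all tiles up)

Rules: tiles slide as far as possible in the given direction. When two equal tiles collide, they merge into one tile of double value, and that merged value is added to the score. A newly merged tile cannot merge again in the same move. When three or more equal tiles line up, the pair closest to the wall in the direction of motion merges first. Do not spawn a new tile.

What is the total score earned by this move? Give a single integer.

Answer: 96

Derivation:
Slide up:
col 0: [8, 4, 0, 4] -> [8, 8, 0, 0]  score +8 (running 8)
col 1: [4, 4, 8, 8] -> [8, 16, 0, 0]  score +24 (running 32)
col 2: [0, 4, 8, 64] -> [4, 8, 64, 0]  score +0 (running 32)
col 3: [16, 32, 32, 64] -> [16, 64, 64, 0]  score +64 (running 96)
Board after move:
 8  8  4 16
 8 16  8 64
 0  0 64 64
 0  0  0  0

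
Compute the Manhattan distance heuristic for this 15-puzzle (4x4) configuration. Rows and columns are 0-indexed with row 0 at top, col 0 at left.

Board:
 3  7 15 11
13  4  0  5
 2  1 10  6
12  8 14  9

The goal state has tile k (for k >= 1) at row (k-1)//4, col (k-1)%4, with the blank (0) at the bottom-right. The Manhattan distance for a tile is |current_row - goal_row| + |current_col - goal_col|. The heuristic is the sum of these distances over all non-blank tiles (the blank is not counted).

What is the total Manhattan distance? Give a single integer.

Tile 3: (0,0)->(0,2) = 2
Tile 7: (0,1)->(1,2) = 2
Tile 15: (0,2)->(3,2) = 3
Tile 11: (0,3)->(2,2) = 3
Tile 13: (1,0)->(3,0) = 2
Tile 4: (1,1)->(0,3) = 3
Tile 5: (1,3)->(1,0) = 3
Tile 2: (2,0)->(0,1) = 3
Tile 1: (2,1)->(0,0) = 3
Tile 10: (2,2)->(2,1) = 1
Tile 6: (2,3)->(1,1) = 3
Tile 12: (3,0)->(2,3) = 4
Tile 8: (3,1)->(1,3) = 4
Tile 14: (3,2)->(3,1) = 1
Tile 9: (3,3)->(2,0) = 4
Sum: 2 + 2 + 3 + 3 + 2 + 3 + 3 + 3 + 3 + 1 + 3 + 4 + 4 + 1 + 4 = 41

Answer: 41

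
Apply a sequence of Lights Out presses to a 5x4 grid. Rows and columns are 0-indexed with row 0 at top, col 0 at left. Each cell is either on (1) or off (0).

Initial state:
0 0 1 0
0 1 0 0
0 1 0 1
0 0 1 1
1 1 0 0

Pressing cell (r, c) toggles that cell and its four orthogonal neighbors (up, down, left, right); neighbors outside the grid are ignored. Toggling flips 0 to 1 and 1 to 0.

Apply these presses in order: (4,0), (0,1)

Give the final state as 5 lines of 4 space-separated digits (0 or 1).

Answer: 1 1 0 0
0 0 0 0
0 1 0 1
1 0 1 1
0 0 0 0

Derivation:
After press 1 at (4,0):
0 0 1 0
0 1 0 0
0 1 0 1
1 0 1 1
0 0 0 0

After press 2 at (0,1):
1 1 0 0
0 0 0 0
0 1 0 1
1 0 1 1
0 0 0 0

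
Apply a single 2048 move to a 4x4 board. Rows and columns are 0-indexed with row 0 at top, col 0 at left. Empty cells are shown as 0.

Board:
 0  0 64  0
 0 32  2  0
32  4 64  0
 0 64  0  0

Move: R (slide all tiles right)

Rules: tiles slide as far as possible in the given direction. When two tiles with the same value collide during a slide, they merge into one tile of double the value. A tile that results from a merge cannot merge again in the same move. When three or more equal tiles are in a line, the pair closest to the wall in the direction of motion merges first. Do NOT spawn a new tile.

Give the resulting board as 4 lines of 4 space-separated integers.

Slide right:
row 0: [0, 0, 64, 0] -> [0, 0, 0, 64]
row 1: [0, 32, 2, 0] -> [0, 0, 32, 2]
row 2: [32, 4, 64, 0] -> [0, 32, 4, 64]
row 3: [0, 64, 0, 0] -> [0, 0, 0, 64]

Answer:  0  0  0 64
 0  0 32  2
 0 32  4 64
 0  0  0 64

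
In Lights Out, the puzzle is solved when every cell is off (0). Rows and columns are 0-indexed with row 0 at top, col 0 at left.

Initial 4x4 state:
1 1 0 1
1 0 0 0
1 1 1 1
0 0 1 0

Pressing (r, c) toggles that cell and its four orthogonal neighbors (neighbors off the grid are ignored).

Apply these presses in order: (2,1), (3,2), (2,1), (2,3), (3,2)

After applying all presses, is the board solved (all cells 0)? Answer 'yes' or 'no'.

Answer: no

Derivation:
After press 1 at (2,1):
1 1 0 1
1 1 0 0
0 0 0 1
0 1 1 0

After press 2 at (3,2):
1 1 0 1
1 1 0 0
0 0 1 1
0 0 0 1

After press 3 at (2,1):
1 1 0 1
1 0 0 0
1 1 0 1
0 1 0 1

After press 4 at (2,3):
1 1 0 1
1 0 0 1
1 1 1 0
0 1 0 0

After press 5 at (3,2):
1 1 0 1
1 0 0 1
1 1 0 0
0 0 1 1

Lights still on: 9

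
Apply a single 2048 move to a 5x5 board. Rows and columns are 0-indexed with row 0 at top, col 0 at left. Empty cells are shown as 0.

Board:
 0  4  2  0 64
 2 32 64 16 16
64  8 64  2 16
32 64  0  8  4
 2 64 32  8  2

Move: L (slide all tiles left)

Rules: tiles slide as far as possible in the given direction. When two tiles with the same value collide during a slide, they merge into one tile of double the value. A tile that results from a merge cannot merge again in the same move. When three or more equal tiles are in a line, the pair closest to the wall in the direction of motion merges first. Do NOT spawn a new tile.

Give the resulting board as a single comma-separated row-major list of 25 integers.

Slide left:
row 0: [0, 4, 2, 0, 64] -> [4, 2, 64, 0, 0]
row 1: [2, 32, 64, 16, 16] -> [2, 32, 64, 32, 0]
row 2: [64, 8, 64, 2, 16] -> [64, 8, 64, 2, 16]
row 3: [32, 64, 0, 8, 4] -> [32, 64, 8, 4, 0]
row 4: [2, 64, 32, 8, 2] -> [2, 64, 32, 8, 2]

Answer: 4, 2, 64, 0, 0, 2, 32, 64, 32, 0, 64, 8, 64, 2, 16, 32, 64, 8, 4, 0, 2, 64, 32, 8, 2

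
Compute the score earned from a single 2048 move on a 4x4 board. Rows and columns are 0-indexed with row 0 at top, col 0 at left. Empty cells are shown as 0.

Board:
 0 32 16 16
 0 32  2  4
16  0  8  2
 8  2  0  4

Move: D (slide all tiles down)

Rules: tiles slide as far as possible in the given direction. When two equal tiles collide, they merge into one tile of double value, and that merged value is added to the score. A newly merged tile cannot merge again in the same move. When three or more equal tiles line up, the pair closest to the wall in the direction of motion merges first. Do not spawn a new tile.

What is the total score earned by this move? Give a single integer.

Slide down:
col 0: [0, 0, 16, 8] -> [0, 0, 16, 8]  score +0 (running 0)
col 1: [32, 32, 0, 2] -> [0, 0, 64, 2]  score +64 (running 64)
col 2: [16, 2, 8, 0] -> [0, 16, 2, 8]  score +0 (running 64)
col 3: [16, 4, 2, 4] -> [16, 4, 2, 4]  score +0 (running 64)
Board after move:
 0  0  0 16
 0  0 16  4
16 64  2  2
 8  2  8  4

Answer: 64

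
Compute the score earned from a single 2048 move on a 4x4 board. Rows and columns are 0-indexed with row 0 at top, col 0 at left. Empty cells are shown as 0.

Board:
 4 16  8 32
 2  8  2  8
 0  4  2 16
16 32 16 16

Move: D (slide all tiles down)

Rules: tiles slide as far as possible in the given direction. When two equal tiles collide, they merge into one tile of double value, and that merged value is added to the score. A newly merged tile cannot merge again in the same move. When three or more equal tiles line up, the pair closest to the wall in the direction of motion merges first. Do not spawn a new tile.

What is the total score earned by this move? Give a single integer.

Answer: 36

Derivation:
Slide down:
col 0: [4, 2, 0, 16] -> [0, 4, 2, 16]  score +0 (running 0)
col 1: [16, 8, 4, 32] -> [16, 8, 4, 32]  score +0 (running 0)
col 2: [8, 2, 2, 16] -> [0, 8, 4, 16]  score +4 (running 4)
col 3: [32, 8, 16, 16] -> [0, 32, 8, 32]  score +32 (running 36)
Board after move:
 0 16  0  0
 4  8  8 32
 2  4  4  8
16 32 16 32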